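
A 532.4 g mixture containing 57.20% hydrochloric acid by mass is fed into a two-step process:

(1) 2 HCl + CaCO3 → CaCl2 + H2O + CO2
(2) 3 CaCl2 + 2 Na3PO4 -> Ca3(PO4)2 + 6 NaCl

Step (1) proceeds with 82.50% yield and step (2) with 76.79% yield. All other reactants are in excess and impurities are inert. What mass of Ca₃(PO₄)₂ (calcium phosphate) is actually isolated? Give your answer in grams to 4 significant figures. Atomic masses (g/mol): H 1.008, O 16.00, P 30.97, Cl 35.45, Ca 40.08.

273.6 g

Pure HCl = 532.4 × 0.5720 = 304.53 g.
M(HCl) = 1.008 + 35.45 = 36.458 g/mol.
M(Ca3(PO4)2) = 3(40.08) + 2(30.97) + 8(16.00) = 310.18 g/mol.
n(HCl) = 304.53 / 36.458 = 8.3530 mol.
Step 1 (HCl:CaCl2 = 2:1): theoretical n(CaCl2) = 4.1765 mol; at 82.50% yield, n(CaCl2) = 3.4456 mol.
Step 2 (CaCl2:Ca3(PO4)2 = 3:1): theoretical n(Ca3(PO4)2) = 1.1485 mol, so theoretical mass = 1.1485 × 310.18 = 356.25 g.
At 76.79% yield, actual mass of Ca3(PO4)2 = 356.25 × 0.7679 = 273.57 g.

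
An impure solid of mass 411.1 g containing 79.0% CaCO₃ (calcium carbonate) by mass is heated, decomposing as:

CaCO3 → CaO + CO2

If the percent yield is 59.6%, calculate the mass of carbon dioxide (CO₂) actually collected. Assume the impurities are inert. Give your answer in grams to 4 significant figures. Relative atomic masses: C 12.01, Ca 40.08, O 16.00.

Pure CaCO3 available = 411.1 g × 0.790 = 324.77 g.
M(CaCO3) = 40.08 + 12.01 + 3(16.00) = 100.09 g/mol.
M(CO2) = 12.01 + 2(16.00) = 44.01 g/mol.
n(CaCO3) = 324.77 g / 100.09 g/mol = 3.2448 mol.
From the equation the CaCO3:CO2 mole ratio is 1:1, so n(CO2) = 3.2448 × 1/1 = 3.2448 mol.
Mass of CO2 = 3.2448 mol × 44.01 g/mol = 142.80 g.
Actual mass collected = 142.80 g × 0.596 = 85.110 g.

85.11 g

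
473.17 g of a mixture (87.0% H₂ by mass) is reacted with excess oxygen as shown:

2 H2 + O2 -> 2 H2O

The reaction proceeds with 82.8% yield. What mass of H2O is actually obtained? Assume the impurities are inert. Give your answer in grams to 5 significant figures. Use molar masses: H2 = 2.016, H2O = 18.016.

3046.0 g

Pure H2 available = 473.17 g × 0.870 = 411.658 g.
n(H2) = 411.658 g / 2.016 g/mol = 204.195 mol.
From the equation the H2:H2O mole ratio is 2:2, so n(H2O) = 204.195 × 2/2 = 204.195 mol.
Mass of H2O = 204.195 mol × 18.016 g/mol = 3678.78 g.
Actual mass collected = 3678.78 g × 0.828 = 3046.03 g.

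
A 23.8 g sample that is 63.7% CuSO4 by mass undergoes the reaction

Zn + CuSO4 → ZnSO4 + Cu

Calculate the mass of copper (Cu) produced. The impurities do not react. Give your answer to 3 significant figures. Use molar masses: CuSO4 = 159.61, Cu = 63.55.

6.04 g

Mass of pure CuSO4 = 23.8 g × 0.637 = 15.16 g.
n(CuSO4) = 15.16 g / 159.61 g/mol = 0.09499 mol.
From the equation the CuSO4:Cu mole ratio is 1:1, so n(Cu) = 0.09499 × 1/1 = 0.09499 mol.
Mass of Cu = 0.09499 mol × 63.55 g/mol = 6.036 g.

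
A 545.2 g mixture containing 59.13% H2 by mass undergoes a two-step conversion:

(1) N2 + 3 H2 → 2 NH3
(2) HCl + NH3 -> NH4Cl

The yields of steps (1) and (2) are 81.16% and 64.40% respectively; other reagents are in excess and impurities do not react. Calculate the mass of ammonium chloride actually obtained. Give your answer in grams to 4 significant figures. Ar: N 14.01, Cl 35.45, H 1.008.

Pure H2 = 545.2 × 0.5913 = 322.38 g.
M(H2) = 2(1.008) = 2.016 g/mol.
M(NH4Cl) = 14.01 + 4(1.008) + 35.45 = 53.492 g/mol.
n(H2) = 322.38 / 2.016 = 159.91 mol.
Step 1 (H2:NH3 = 3:2): theoretical n(NH3) = 106.61 mol; at 81.16% yield, n(NH3) = 86.521 mol.
Step 2 (NH3:NH4Cl = 1:1): theoretical n(NH4Cl) = 86.521 mol, so theoretical mass = 86.521 × 53.492 = 4628.2 g.
At 64.40% yield, actual mass of NH4Cl = 4628.2 × 0.6440 = 2980.6 g.

2981 g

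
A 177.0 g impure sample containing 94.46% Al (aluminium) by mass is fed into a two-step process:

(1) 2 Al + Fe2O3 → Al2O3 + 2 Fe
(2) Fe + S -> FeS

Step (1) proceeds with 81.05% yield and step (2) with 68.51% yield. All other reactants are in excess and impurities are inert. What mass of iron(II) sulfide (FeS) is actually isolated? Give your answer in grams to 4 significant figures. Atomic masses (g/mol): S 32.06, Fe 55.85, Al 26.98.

302.5 g

Pure Al = 177.0 × 0.9446 = 167.19 g.
M(Al) = 26.98 g/mol.
M(FeS) = 55.85 + 32.06 = 87.91 g/mol.
n(Al) = 167.19 / 26.98 = 6.1970 mol.
Step 1 (Al:Fe = 2:2): theoretical n(Fe) = 6.1970 mol; at 81.05% yield, n(Fe) = 5.0226 mol.
Step 2 (Fe:FeS = 1:1): theoretical n(FeS) = 5.0226 mol, so theoretical mass = 5.0226 × 87.91 = 441.54 g.
At 68.51% yield, actual mass of FeS = 441.54 × 0.6851 = 302.50 g.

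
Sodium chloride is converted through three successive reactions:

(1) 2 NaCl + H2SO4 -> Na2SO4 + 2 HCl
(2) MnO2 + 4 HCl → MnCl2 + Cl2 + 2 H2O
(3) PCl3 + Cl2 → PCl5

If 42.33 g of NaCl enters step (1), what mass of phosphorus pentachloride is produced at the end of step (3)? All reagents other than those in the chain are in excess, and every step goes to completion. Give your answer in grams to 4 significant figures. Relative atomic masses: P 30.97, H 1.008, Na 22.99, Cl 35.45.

37.71 g

M(NaCl) = 22.99 + 35.45 = 58.44 g/mol.
M(PCl5) = 30.97 + 5(35.45) = 208.22 g/mol.
n(NaCl) = 42.33 / 58.44 = 0.72433 mol.
Reaction (1): NaCl→HCl ratio 2:2 ⇒ n(HCl) = 0.72433 mol.
Reaction (2): HCl→Cl2 ratio 4:1 ⇒ n(Cl2) = 0.18108 mol.
Reaction (3): Cl2→PCl5 ratio 1:1 ⇒ n(PCl5) = 0.18108 mol.
Mass of PCl5 = 0.18108 × 208.22 = 37.705 g.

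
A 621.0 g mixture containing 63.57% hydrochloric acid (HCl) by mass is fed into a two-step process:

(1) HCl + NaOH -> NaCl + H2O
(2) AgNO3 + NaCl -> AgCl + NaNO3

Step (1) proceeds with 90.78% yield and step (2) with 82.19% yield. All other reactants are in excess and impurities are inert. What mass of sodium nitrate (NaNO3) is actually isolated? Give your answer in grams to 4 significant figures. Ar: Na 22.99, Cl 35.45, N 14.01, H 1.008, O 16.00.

Pure HCl = 621.0 × 0.6357 = 394.77 g.
M(HCl) = 1.008 + 35.45 = 36.458 g/mol.
M(NaNO3) = 22.99 + 14.01 + 3(16.00) = 85.00 g/mol.
n(HCl) = 394.77 / 36.458 = 10.828 mol.
Step 1 (HCl:NaCl = 1:1): theoretical n(NaCl) = 10.828 mol; at 90.78% yield, n(NaCl) = 9.8297 mol.
Step 2 (NaCl:NaNO3 = 1:1): theoretical n(NaNO3) = 9.8297 mol, so theoretical mass = 9.8297 × 85.00 = 835.53 g.
At 82.19% yield, actual mass of NaNO3 = 835.53 × 0.8219 = 686.72 g.

686.7 g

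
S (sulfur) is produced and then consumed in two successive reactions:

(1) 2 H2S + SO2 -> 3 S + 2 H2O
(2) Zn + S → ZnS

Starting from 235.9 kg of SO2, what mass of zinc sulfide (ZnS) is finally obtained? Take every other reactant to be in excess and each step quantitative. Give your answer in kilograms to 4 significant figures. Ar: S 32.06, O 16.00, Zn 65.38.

1076 kg

M(SO2) = 32.06 + 2(16.00) = 64.06 g/mol.
M(ZnS) = 65.38 + 32.06 = 97.44 g/mol.
235.9 kg = 235900 g.
n(SO2) = 235900 / 64.06 = 3682.5 mol.
Step 1 gives a 1:3 ratio of SO2 to S, so n(S) = 11047 mol.
In step 2 the S:ZnS ratio is 1:1, so n(ZnS) = 11047 mol.
Mass of ZnS = 11047 × 97.44 = 1.0765 × 10^6 g = 1076 kg.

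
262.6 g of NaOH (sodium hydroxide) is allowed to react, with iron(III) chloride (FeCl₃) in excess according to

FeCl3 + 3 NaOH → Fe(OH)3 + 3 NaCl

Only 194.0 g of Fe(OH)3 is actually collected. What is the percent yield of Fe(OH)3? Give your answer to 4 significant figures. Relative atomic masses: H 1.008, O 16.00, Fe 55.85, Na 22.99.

82.95 %

M(NaOH) = 22.99 + 16.00 + 1.008 = 39.998 g/mol.
M(Fe(OH)3) = 55.85 + 3(16.00) + 3(1.008) = 106.874 g/mol.
n(NaOH) = 262.60 g / 39.998 g/mol = 6.5653 mol.
From the equation the NaOH:Fe(OH)3 mole ratio is 3:1, so n(Fe(OH)3) = 6.5653 × 1/3 = 2.1884 mol.
Mass of Fe(OH)3 = 2.1884 mol × 106.874 g/mol = 233.89 g.
This is the theoretical yield. Percent yield = 194.0 g / 233.89 g × 100% = 82.946%.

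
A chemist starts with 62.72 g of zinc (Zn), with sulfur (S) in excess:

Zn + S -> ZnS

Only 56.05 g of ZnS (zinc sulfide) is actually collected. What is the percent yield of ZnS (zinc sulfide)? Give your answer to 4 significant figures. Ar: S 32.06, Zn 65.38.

M(Zn) = 65.38 g/mol.
M(ZnS) = 65.38 + 32.06 = 97.44 g/mol.
n(Zn) = 62.720 g / 65.38 g/mol = 0.95931 mol.
From the equation the Zn:ZnS mole ratio is 1:1, so n(ZnS) = 0.95931 × 1/1 = 0.95931 mol.
Mass of ZnS = 0.95931 mol × 97.44 g/mol = 93.476 g.
This is the theoretical yield. Percent yield = 56.05 g / 93.476 g × 100% = 59.962%.

59.96 %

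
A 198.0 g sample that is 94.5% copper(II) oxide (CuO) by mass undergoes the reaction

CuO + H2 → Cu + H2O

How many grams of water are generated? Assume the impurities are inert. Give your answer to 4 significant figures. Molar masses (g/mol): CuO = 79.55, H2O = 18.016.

Mass of pure CuO = 198.0 g × 0.945 = 187.11 g.
n(CuO) = 187.11 g / 79.55 g/mol = 2.3521 mol.
From the equation the CuO:H2O mole ratio is 1:1, so n(H2O) = 2.3521 × 1/1 = 2.3521 mol.
Mass of H2O = 2.3521 mol × 18.016 g/mol = 42.376 g.

42.38 g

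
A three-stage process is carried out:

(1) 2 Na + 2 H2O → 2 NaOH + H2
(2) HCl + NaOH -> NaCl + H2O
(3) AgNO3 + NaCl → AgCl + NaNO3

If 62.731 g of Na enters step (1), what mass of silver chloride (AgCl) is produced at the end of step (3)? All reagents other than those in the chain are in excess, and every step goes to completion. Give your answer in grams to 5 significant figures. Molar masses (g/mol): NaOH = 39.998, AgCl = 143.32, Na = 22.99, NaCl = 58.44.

391.07 g

n(Na) = 62.731 / 22.99 = 2.72862 mol.
Reaction (1): Na→NaOH ratio 2:2 ⇒ n(NaOH) = 2.72862 mol.
Reaction (2): NaOH→NaCl ratio 1:1 ⇒ n(NaCl) = 2.72862 mol.
Reaction (3): NaCl→AgCl ratio 1:1 ⇒ n(AgCl) = 2.72862 mol.
Mass of AgCl = 2.72862 × 143.32 = 391.066 g.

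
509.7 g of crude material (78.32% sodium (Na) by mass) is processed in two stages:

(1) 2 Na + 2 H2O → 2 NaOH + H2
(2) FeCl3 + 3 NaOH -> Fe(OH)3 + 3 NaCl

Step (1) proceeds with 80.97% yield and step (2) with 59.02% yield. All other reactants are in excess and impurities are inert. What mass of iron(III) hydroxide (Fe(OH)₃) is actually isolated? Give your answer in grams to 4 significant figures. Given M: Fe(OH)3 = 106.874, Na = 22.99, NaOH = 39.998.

295.6 g

Pure Na = 509.7 × 0.7832 = 399.20 g.
n(Na) = 399.20 / 22.99 = 17.364 mol.
Step 1 (Na:NaOH = 2:2): theoretical n(NaOH) = 17.364 mol; at 80.97% yield, n(NaOH) = 14.060 mol.
Step 2 (NaOH:Fe(OH)3 = 3:1): theoretical n(Fe(OH)3) = 4.6865 mol, so theoretical mass = 4.6865 × 106.874 = 500.87 g.
At 59.02% yield, actual mass of Fe(OH)3 = 500.87 × 0.5902 = 295.61 g.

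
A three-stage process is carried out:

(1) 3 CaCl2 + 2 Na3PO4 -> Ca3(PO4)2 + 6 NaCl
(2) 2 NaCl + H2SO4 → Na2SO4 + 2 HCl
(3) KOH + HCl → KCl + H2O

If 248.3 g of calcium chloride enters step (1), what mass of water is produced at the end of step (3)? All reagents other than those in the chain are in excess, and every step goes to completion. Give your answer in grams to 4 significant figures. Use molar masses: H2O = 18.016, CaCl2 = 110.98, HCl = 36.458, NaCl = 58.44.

80.62 g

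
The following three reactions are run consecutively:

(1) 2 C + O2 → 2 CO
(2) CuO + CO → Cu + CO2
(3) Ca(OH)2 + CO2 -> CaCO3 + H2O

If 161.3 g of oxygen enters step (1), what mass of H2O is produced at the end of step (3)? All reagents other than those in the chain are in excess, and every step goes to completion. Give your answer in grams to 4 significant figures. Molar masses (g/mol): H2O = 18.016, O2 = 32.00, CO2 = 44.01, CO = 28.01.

181.6 g

n(O2) = 161.3 / 32.00 = 5.0406 mol.
Reaction (1): O2→CO ratio 1:2 ⇒ n(CO) = 10.081 mol.
Reaction (2): CO→CO2 ratio 1:1 ⇒ n(CO2) = 10.081 mol.
Reaction (3): CO2→H2O ratio 1:1 ⇒ n(H2O) = 10.081 mol.
Mass of H2O = 10.081 × 18.016 = 181.62 g.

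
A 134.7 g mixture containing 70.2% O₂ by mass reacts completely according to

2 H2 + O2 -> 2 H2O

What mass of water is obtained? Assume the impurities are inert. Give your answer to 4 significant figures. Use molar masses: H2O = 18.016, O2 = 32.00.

106.5 g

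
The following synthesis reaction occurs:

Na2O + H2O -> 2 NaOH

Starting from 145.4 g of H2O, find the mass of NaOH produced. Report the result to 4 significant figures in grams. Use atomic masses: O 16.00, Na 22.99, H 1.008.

M(H2O) = 2(1.008) + 16.00 = 18.016 g/mol.
M(NaOH) = 22.99 + 16.00 + 1.008 = 39.998 g/mol.
n(H2O) = 145.40 g / 18.016 g/mol = 8.0706 mol.
From the equation the H2O:NaOH mole ratio is 1:2, so n(NaOH) = 8.0706 × 2/1 = 16.141 mol.
Mass of NaOH = 16.141 mol × 39.998 g/mol = 645.62 g.

645.6 g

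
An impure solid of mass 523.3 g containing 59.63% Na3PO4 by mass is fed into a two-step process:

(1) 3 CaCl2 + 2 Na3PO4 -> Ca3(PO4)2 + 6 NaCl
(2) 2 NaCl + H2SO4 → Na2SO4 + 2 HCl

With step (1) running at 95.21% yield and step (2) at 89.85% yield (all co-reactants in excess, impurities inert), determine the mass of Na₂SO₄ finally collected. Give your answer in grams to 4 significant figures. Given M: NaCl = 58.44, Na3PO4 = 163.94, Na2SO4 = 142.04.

Pure Na3PO4 = 523.3 × 0.5963 = 312.04 g.
n(Na3PO4) = 312.04 / 163.94 = 1.9034 mol.
Step 1 (Na3PO4:NaCl = 2:6): theoretical n(NaCl) = 5.7102 mol; at 95.21% yield, n(NaCl) = 5.4367 mol.
Step 2 (NaCl:Na2SO4 = 2:1): theoretical n(Na2SO4) = 2.7183 mol, so theoretical mass = 2.7183 × 142.04 = 386.11 g.
At 89.85% yield, actual mass of Na2SO4 = 386.11 × 0.8985 = 346.92 g.

346.9 g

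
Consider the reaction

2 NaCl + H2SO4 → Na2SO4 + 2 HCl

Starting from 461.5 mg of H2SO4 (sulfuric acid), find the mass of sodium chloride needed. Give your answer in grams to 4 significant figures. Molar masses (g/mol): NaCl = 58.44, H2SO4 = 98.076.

Convert: 461.5 mg = 0.46150 g.
n(H2SO4) = 0.46150 g / 98.076 g/mol = 0.0047055 mol.
From the equation the H2SO4:NaCl mole ratio is 1:2, so n(NaCl) = 0.0047055 × 2/1 = 0.0094111 mol.
Mass of NaCl = 0.0094111 mol × 58.44 g/mol = 0.54998 g.

0.5500 g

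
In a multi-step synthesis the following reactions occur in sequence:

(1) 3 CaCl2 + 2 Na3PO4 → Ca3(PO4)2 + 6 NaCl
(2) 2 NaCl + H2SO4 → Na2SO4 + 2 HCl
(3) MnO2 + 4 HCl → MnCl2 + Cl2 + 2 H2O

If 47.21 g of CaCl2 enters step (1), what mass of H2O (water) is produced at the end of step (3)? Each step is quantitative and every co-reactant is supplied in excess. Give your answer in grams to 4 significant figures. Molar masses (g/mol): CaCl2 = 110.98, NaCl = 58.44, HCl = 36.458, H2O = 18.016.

7.664 g

n(CaCl2) = 47.21 / 110.98 = 0.42539 mol.
Reaction (1): CaCl2→NaCl ratio 3:6 ⇒ n(NaCl) = 0.85078 mol.
Reaction (2): NaCl→HCl ratio 2:2 ⇒ n(HCl) = 0.85078 mol.
Reaction (3): HCl→H2O ratio 4:2 ⇒ n(H2O) = 0.42539 mol.
Mass of H2O = 0.42539 × 18.016 = 7.6639 g.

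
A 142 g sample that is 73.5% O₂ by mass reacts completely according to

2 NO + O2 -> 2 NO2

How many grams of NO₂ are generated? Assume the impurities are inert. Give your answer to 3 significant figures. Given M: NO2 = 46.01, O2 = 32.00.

Mass of pure O2 = 142 g × 0.735 = 104.4 g.
n(O2) = 104.4 g / 32.00 g/mol = 3.262 mol.
From the equation the O2:NO2 mole ratio is 1:2, so n(NO2) = 3.262 × 2/1 = 6.523 mol.
Mass of NO2 = 6.523 mol × 46.01 g/mol = 300.1 g.

300 g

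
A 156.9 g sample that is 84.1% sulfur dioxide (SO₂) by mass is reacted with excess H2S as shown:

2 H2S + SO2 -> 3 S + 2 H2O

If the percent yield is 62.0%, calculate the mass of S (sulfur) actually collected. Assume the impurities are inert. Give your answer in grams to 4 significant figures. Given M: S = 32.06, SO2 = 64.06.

122.8 g

Pure SO2 available = 156.9 g × 0.841 = 131.95 g.
n(SO2) = 131.95 g / 64.06 g/mol = 2.0598 mol.
From the equation the SO2:S mole ratio is 1:3, so n(S) = 2.0598 × 3/1 = 6.1795 mol.
Mass of S = 6.1795 mol × 32.06 g/mol = 198.11 g.
Actual mass collected = 198.11 g × 0.620 = 122.83 g.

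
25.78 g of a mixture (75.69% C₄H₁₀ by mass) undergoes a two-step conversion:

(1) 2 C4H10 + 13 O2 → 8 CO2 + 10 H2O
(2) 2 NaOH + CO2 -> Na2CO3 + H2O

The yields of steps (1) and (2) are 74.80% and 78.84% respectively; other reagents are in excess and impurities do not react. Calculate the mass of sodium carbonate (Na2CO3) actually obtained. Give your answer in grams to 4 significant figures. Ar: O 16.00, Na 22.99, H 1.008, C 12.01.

83.94 g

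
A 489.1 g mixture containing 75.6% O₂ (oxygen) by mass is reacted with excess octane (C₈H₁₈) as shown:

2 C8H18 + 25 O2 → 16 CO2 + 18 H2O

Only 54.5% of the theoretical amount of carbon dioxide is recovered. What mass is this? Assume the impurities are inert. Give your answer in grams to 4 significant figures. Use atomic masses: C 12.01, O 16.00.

177.4 g

Pure O2 available = 489.1 g × 0.756 = 369.76 g.
M(O2) = 2(16.00) = 32.00 g/mol.
M(CO2) = 12.01 + 2(16.00) = 44.01 g/mol.
n(O2) = 369.76 g / 32.00 g/mol = 11.555 mol.
From the equation the O2:CO2 mole ratio is 25:16, so n(CO2) = 11.555 × 16/25 = 7.3952 mol.
Mass of CO2 = 7.3952 mol × 44.01 g/mol = 325.46 g.
Actual mass collected = 325.46 g × 0.545 = 177.38 g.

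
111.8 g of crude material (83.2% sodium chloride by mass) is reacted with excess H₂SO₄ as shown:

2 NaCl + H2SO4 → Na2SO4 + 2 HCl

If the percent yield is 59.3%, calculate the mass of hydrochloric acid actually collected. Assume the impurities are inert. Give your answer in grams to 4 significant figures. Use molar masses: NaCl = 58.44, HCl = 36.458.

34.41 g

Pure NaCl available = 111.8 g × 0.832 = 93.018 g.
n(NaCl) = 93.018 g / 58.44 g/mol = 1.5917 mol.
From the equation the NaCl:HCl mole ratio is 2:2, so n(HCl) = 1.5917 × 2/2 = 1.5917 mol.
Mass of HCl = 1.5917 mol × 36.458 g/mol = 58.029 g.
Actual mass collected = 58.029 g × 0.593 = 34.411 g.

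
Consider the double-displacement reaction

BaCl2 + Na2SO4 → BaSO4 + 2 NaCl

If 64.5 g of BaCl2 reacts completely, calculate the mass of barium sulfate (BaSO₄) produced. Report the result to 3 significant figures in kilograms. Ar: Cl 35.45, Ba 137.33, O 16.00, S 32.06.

0.0723 kg

M(BaCl2) = 137.33 + 2(35.45) = 208.23 g/mol.
M(BaSO4) = 137.33 + 32.06 + 4(16.00) = 233.39 g/mol.
n(BaCl2) = 64.50 g / 208.23 g/mol = 0.3098 mol.
From the equation the BaCl2:BaSO4 mole ratio is 1:1, so n(BaSO4) = 0.3098 × 1/1 = 0.3098 mol.
Mass of BaSO4 = 0.3098 mol × 233.39 g/mol = 72.29 g.
Converting to kg: 72.29 g = 0.0723 kg.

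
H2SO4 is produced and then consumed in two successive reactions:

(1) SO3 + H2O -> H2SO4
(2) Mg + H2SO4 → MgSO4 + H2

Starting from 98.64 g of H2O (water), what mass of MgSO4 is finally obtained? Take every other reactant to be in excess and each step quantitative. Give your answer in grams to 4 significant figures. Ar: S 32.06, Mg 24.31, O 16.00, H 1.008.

659.0 g

M(H2O) = 2(1.008) + 16.00 = 18.016 g/mol.
M(MgSO4) = 24.31 + 32.06 + 4(16.00) = 120.37 g/mol.
n(H2O) = 98.640 / 18.016 = 5.4751 mol.
Step 1 gives a 1:1 ratio of H2O to H2SO4, so n(H2SO4) = 5.4751 mol.
In step 2 the H2SO4:MgSO4 ratio is 1:1, so n(MgSO4) = 5.4751 mol.
Mass of MgSO4 = 5.4751 × 120.37 = 659.04 g.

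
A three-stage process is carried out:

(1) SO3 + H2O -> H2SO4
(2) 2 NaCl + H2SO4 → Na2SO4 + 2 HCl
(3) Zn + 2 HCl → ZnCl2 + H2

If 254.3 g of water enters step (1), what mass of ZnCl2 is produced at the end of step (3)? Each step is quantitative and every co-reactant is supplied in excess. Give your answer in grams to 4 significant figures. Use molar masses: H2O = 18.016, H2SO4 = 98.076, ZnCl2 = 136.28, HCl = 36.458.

1924 g

n(H2O) = 254.3 / 18.016 = 14.115 mol.
Reaction (1): H2O→H2SO4 ratio 1:1 ⇒ n(H2SO4) = 14.115 mol.
Reaction (2): H2SO4→HCl ratio 1:2 ⇒ n(HCl) = 28.230 mol.
Reaction (3): HCl→ZnCl2 ratio 2:1 ⇒ n(ZnCl2) = 14.115 mol.
Mass of ZnCl2 = 14.115 × 136.28 = 1923.6 g.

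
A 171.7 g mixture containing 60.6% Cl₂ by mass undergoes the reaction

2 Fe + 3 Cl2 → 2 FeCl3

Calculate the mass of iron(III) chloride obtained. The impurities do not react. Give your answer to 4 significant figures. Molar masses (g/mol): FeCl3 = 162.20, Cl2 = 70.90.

Mass of pure Cl2 = 171.7 g × 0.606 = 104.05 g.
n(Cl2) = 104.05 g / 70.90 g/mol = 1.4676 mol.
From the equation the Cl2:FeCl3 mole ratio is 3:2, so n(FeCl3) = 1.4676 × 2/3 = 0.97838 mol.
Mass of FeCl3 = 0.97838 mol × 162.20 g/mol = 158.69 g.

158.7 g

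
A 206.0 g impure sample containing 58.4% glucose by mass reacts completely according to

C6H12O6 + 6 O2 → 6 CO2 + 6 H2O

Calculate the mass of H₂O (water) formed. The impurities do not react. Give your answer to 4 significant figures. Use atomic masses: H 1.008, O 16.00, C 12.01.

72.18 g

Mass of pure C6H12O6 = 206.0 g × 0.584 = 120.30 g.
M(C6H12O6) = 6(12.01) + 12(1.008) + 6(16.00) = 180.156 g/mol.
M(H2O) = 2(1.008) + 16.00 = 18.016 g/mol.
n(C6H12O6) = 120.30 g / 180.156 g/mol = 0.66778 mol.
From the equation the C6H12O6:H2O mole ratio is 1:6, so n(H2O) = 0.66778 × 6/1 = 4.0067 mol.
Mass of H2O = 4.0067 mol × 18.016 g/mol = 72.184 g.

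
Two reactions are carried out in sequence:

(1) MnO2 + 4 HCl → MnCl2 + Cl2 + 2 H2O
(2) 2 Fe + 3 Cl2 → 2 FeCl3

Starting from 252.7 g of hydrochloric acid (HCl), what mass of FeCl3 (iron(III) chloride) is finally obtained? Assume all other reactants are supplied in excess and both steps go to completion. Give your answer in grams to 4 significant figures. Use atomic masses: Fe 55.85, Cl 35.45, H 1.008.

187.4 g

M(HCl) = 1.008 + 35.45 = 36.458 g/mol.
M(FeCl3) = 55.85 + 3(35.45) = 162.20 g/mol.
n(HCl) = 252.70 / 36.458 = 6.9313 mol.
Step 1 gives a 4:1 ratio of HCl to Cl2, so n(Cl2) = 1.7328 mol.
In step 2 the Cl2:FeCl3 ratio is 3:2, so n(FeCl3) = 1.1552 mol.
Mass of FeCl3 = 1.1552 × 162.20 = 187.38 g.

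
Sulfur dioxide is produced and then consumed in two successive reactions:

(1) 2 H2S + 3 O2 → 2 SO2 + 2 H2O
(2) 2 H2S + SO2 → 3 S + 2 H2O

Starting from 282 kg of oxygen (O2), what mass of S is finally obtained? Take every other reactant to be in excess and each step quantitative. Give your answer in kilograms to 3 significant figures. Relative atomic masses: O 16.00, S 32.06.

565 kg

M(O2) = 2(16.00) = 32.00 g/mol.
M(S) = 32.06 g/mol.
282 kg = 282000 g.
n(O2) = 282000 / 32.00 = 8812 mol.
Step 1 gives a 3:2 ratio of O2 to SO2, so n(SO2) = 5875 mol.
In step 2 the SO2:S ratio is 1:3, so n(S) = 17620 mol.
Mass of S = 17620 × 32.06 = 565100 g = 565 kg.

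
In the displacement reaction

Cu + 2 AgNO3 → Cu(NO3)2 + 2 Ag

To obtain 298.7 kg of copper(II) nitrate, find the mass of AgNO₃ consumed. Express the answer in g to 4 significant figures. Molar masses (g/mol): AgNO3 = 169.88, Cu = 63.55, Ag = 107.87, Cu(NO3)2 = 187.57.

Convert: 298.7 kg = 298700 g.
n(Cu(NO3)2) = 298700 g / 187.57 g/mol = 1592.5 mol.
From the equation the Cu(NO3)2:AgNO3 mole ratio is 1:2, so n(AgNO3) = 1592.5 × 2/1 = 3184.9 mol.
Mass of AgNO3 = 3184.9 mol × 169.88 g/mol = 541060 g.

541100 g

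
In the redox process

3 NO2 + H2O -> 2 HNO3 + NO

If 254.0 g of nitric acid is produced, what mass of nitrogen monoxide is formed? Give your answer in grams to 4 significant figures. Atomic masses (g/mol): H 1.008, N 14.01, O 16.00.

M(HNO3) = 1.008 + 14.01 + 3(16.00) = 63.018 g/mol.
M(NO) = 14.01 + 16.00 = 30.01 g/mol.
n(HNO3) = 254.00 g / 63.018 g/mol = 4.0306 mol.
From the equation the HNO3:NO mole ratio is 2:1, so n(NO) = 4.0306 × 1/2 = 2.0153 mol.
Mass of NO = 2.0153 mol × 30.01 g/mol = 60.479 g.

60.48 g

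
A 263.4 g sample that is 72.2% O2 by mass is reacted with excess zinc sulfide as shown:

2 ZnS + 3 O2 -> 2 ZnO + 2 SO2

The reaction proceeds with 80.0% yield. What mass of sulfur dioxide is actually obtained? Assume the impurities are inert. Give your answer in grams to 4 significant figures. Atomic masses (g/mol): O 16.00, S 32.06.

203.0 g

Pure O2 available = 263.4 g × 0.722 = 190.17 g.
M(O2) = 2(16.00) = 32.00 g/mol.
M(SO2) = 32.06 + 2(16.00) = 64.06 g/mol.
n(O2) = 190.17 g / 32.00 g/mol = 5.9430 mol.
From the equation the O2:SO2 mole ratio is 3:2, so n(SO2) = 5.9430 × 2/3 = 3.9620 mol.
Mass of SO2 = 3.9620 mol × 64.06 g/mol = 253.80 g.
Actual mass collected = 253.80 g × 0.800 = 203.04 g.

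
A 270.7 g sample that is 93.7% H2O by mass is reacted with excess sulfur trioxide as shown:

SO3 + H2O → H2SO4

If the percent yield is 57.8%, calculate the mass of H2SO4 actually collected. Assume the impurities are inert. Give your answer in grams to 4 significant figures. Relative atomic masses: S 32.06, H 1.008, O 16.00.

Pure H2O available = 270.7 g × 0.937 = 253.65 g.
M(H2O) = 2(1.008) + 16.00 = 18.016 g/mol.
M(H2SO4) = 2(1.008) + 32.06 + 4(16.00) = 98.076 g/mol.
n(H2O) = 253.65 g / 18.016 g/mol = 14.079 mol.
From the equation the H2O:H2SO4 mole ratio is 1:1, so n(H2SO4) = 14.079 × 1/1 = 14.079 mol.
Mass of H2SO4 = 14.079 mol × 98.076 g/mol = 1380.8 g.
Actual mass collected = 1380.8 g × 0.578 = 798.11 g.

798.1 g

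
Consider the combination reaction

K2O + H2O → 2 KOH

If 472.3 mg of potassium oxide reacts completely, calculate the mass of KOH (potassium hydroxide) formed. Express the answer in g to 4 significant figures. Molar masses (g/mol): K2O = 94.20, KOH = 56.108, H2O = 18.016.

Convert: 472.3 mg = 0.47230 g.
n(K2O) = 0.47230 g / 94.20 g/mol = 0.0050138 mol.
From the equation the K2O:KOH mole ratio is 1:2, so n(KOH) = 0.0050138 × 2/1 = 0.010028 mol.
Mass of KOH = 0.010028 mol × 56.108 g/mol = 0.56263 g.

0.5626 g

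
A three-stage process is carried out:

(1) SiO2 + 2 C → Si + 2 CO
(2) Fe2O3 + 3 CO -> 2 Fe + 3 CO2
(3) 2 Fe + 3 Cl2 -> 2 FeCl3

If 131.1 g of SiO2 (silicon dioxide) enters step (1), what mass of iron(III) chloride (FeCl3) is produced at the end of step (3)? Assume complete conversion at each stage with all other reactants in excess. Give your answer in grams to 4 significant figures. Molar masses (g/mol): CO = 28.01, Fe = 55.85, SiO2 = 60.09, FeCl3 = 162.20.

471.8 g

n(SiO2) = 131.1 / 60.09 = 2.1817 mol.
Reaction (1): SiO2→CO ratio 1:2 ⇒ n(CO) = 4.3635 mol.
Reaction (2): CO→Fe ratio 3:2 ⇒ n(Fe) = 2.9090 mol.
Reaction (3): Fe→FeCl3 ratio 2:2 ⇒ n(FeCl3) = 2.9090 mol.
Mass of FeCl3 = 2.9090 × 162.20 = 471.83 g.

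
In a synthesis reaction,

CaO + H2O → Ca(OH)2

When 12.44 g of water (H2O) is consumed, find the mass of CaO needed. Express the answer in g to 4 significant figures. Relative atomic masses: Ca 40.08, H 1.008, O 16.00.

38.72 g

M(H2O) = 2(1.008) + 16.00 = 18.016 g/mol.
M(CaO) = 40.08 + 16.00 = 56.08 g/mol.
n(H2O) = 12.440 g / 18.016 g/mol = 0.69050 mol.
From the equation the H2O:CaO mole ratio is 1:1, so n(CaO) = 0.69050 × 1/1 = 0.69050 mol.
Mass of CaO = 0.69050 mol × 56.08 g/mol = 38.723 g.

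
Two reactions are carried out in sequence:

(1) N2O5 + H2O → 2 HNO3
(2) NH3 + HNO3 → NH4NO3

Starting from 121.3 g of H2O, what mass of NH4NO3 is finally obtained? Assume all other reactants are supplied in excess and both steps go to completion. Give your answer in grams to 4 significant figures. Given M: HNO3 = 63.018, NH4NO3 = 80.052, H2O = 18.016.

1078 g

n(H2O) = 121.30 / 18.016 = 6.7329 mol.
Step 1 gives a 1:2 ratio of H2O to HNO3, so n(HNO3) = 13.466 mol.
In step 2 the HNO3:NH4NO3 ratio is 1:1, so n(NH4NO3) = 13.466 mol.
Mass of NH4NO3 = 13.466 × 80.052 = 1078.0 g.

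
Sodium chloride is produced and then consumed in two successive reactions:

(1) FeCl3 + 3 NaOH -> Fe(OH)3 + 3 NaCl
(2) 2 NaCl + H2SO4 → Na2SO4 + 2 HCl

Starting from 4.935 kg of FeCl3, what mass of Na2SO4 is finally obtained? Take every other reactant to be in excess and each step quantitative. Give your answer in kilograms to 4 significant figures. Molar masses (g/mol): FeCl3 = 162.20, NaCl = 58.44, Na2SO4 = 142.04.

6.482 kg

4.935 kg = 4935.0 g.
n(FeCl3) = 4935.0 / 162.20 = 30.425 mol.
Step 1 gives a 1:3 ratio of FeCl3 to NaCl, so n(NaCl) = 91.276 mol.
In step 2 the NaCl:Na2SO4 ratio is 2:1, so n(Na2SO4) = 45.638 mol.
Mass of Na2SO4 = 45.638 × 142.04 = 6482.4 g = 6.482 kg.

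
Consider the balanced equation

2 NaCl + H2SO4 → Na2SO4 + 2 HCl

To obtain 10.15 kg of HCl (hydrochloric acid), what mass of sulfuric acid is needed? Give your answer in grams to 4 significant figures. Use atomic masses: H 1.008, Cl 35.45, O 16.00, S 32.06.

M(HCl) = 1.008 + 35.45 = 36.458 g/mol.
M(H2SO4) = 2(1.008) + 32.06 + 4(16.00) = 98.076 g/mol.
Convert: 10.15 kg = 10150 g.
n(HCl) = 10150 g / 36.458 g/mol = 278.40 mol.
From the equation the HCl:H2SO4 mole ratio is 2:1, so n(H2SO4) = 278.40 × 1/2 = 139.20 mol.
Mass of H2SO4 = 139.20 mol × 98.076 g/mol = 13652 g.

13650 g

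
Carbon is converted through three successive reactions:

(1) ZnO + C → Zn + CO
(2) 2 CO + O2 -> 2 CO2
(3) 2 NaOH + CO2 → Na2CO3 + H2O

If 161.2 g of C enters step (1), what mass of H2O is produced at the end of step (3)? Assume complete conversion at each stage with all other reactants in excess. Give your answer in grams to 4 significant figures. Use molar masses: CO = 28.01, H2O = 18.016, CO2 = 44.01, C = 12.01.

n(C) = 161.2 / 12.01 = 13.422 mol.
Reaction (1): C→CO ratio 1:1 ⇒ n(CO) = 13.422 mol.
Reaction (2): CO→CO2 ratio 2:2 ⇒ n(CO2) = 13.422 mol.
Reaction (3): CO2→H2O ratio 1:1 ⇒ n(H2O) = 13.422 mol.
Mass of H2O = 13.422 × 18.016 = 241.81 g.

241.8 g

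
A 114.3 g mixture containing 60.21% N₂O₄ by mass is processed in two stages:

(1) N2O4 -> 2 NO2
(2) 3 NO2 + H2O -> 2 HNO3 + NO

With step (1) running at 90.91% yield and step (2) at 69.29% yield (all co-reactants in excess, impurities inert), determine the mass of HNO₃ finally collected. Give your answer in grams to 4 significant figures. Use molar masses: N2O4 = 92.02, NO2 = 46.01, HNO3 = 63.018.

39.58 g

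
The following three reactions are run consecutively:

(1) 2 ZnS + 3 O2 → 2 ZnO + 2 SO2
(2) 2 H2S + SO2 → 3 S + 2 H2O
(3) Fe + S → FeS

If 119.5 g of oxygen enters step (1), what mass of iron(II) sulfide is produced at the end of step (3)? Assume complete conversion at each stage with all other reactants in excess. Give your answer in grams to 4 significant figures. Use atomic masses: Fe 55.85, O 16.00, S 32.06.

656.6 g

M(O2) = 2(16.00) = 32.00 g/mol.
M(FeS) = 55.85 + 32.06 = 87.91 g/mol.
n(O2) = 119.5 / 32.00 = 3.7344 mol.
Reaction (1): O2→SO2 ratio 3:2 ⇒ n(SO2) = 2.4896 mol.
Reaction (2): SO2→S ratio 1:3 ⇒ n(S) = 7.4688 mol.
Reaction (3): S→FeS ratio 1:1 ⇒ n(FeS) = 7.4688 mol.
Mass of FeS = 7.4688 × 87.91 = 656.58 g.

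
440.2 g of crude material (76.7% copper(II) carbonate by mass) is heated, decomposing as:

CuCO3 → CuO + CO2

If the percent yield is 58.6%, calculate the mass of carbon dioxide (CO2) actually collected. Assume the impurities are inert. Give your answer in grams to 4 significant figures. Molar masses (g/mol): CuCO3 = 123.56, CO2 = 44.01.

Pure CuCO3 available = 440.2 g × 0.767 = 337.63 g.
n(CuCO3) = 337.63 g / 123.56 g/mol = 2.7325 mol.
From the equation the CuCO3:CO2 mole ratio is 1:1, so n(CO2) = 2.7325 × 1/1 = 2.7325 mol.
Mass of CO2 = 2.7325 mol × 44.01 g/mol = 120.26 g.
Actual mass collected = 120.26 g × 0.586 = 70.472 g.

70.47 g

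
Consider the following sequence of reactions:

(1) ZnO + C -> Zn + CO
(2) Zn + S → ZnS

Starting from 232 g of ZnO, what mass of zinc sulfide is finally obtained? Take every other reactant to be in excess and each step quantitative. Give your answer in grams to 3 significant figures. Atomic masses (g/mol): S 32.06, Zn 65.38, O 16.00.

278 g

M(ZnO) = 65.38 + 16.00 = 81.38 g/mol.
M(ZnS) = 65.38 + 32.06 = 97.44 g/mol.
n(ZnO) = 232.0 / 81.38 = 2.851 mol.
Step 1 gives a 1:1 ratio of ZnO to Zn, so n(Zn) = 2.851 mol.
In step 2 the Zn:ZnS ratio is 1:1, so n(ZnS) = 2.851 mol.
Mass of ZnS = 2.851 × 97.44 = 277.8 g.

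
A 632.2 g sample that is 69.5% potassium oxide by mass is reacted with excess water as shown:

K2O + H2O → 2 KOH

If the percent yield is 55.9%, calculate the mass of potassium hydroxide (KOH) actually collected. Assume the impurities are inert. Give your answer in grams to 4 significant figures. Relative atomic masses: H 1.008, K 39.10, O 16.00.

292.6 g

Pure K2O available = 632.2 g × 0.695 = 439.38 g.
M(K2O) = 2(39.10) + 16.00 = 94.20 g/mol.
M(KOH) = 39.10 + 16.00 + 1.008 = 56.108 g/mol.
n(K2O) = 439.38 g / 94.20 g/mol = 4.6643 mol.
From the equation the K2O:KOH mole ratio is 1:2, so n(KOH) = 4.6643 × 2/1 = 9.3286 mol.
Mass of KOH = 9.3286 mol × 56.108 g/mol = 523.41 g.
Actual mass collected = 523.41 g × 0.559 = 292.59 g.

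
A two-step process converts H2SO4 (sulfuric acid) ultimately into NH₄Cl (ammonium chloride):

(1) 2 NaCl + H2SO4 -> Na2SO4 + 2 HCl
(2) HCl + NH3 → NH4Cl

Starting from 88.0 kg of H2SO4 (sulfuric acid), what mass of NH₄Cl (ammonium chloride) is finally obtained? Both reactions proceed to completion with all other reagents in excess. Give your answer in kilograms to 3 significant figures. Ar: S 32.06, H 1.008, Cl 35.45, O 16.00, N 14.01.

96.0 kg

M(H2SO4) = 2(1.008) + 32.06 + 4(16.00) = 98.076 g/mol.
M(NH4Cl) = 14.01 + 4(1.008) + 35.45 = 53.492 g/mol.
88.0 kg = 88000 g.
n(H2SO4) = 88000 / 98.076 = 897.3 mol.
Step 1 gives a 1:2 ratio of H2SO4 to HCl, so n(HCl) = 1795 mol.
In step 2 the HCl:NH4Cl ratio is 1:1, so n(NH4Cl) = 1795 mol.
Mass of NH4Cl = 1795 × 53.492 = 95990 g = 96.0 kg.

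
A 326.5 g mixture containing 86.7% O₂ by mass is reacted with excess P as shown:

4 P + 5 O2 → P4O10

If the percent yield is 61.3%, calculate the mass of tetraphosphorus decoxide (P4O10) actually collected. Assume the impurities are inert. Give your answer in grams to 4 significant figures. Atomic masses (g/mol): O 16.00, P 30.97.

307.9 g

Pure O2 available = 326.5 g × 0.867 = 283.08 g.
M(O2) = 2(16.00) = 32.00 g/mol.
M(P4O10) = 4(30.97) + 10(16.00) = 283.88 g/mol.
n(O2) = 283.08 g / 32.00 g/mol = 8.8461 mol.
From the equation the O2:P4O10 mole ratio is 5:1, so n(P4O10) = 8.8461 × 1/5 = 1.7692 mol.
Mass of P4O10 = 1.7692 mol × 283.88 g/mol = 502.25 g.
Actual mass collected = 502.25 g × 0.613 = 307.88 g.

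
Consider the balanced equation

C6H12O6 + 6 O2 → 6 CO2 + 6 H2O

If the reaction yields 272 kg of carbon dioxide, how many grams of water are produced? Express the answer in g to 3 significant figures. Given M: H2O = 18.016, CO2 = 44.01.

Convert: 272 kg = 272000 g.
n(CO2) = 272000 g / 44.01 g/mol = 6180 mol.
From the equation the CO2:H2O mole ratio is 6:6, so n(H2O) = 6180 × 6/6 = 6180 mol.
Mass of H2O = 6180 mol × 18.016 g/mol = 111300 g.

111000 g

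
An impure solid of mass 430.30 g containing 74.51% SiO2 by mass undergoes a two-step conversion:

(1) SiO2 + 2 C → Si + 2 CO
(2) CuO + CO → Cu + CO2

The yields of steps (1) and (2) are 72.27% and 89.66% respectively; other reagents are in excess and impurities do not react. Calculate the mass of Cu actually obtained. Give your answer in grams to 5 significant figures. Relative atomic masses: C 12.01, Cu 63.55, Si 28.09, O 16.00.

439.43 g

Pure SiO2 = 430.30 × 0.7451 = 320.617 g.
M(SiO2) = 28.09 + 2(16.00) = 60.09 g/mol.
M(Cu) = 63.55 g/mol.
n(SiO2) = 320.617 / 60.09 = 5.33561 mol.
Step 1 (SiO2:CO = 1:2): theoretical n(CO) = 10.6712 mol; at 72.27% yield, n(CO) = 7.71208 mol.
Step 2 (CO:Cu = 1:1): theoretical n(Cu) = 7.71208 mol, so theoretical mass = 7.71208 × 63.55 = 490.103 g.
At 89.66% yield, actual mass of Cu = 490.103 × 0.8966 = 439.426 g.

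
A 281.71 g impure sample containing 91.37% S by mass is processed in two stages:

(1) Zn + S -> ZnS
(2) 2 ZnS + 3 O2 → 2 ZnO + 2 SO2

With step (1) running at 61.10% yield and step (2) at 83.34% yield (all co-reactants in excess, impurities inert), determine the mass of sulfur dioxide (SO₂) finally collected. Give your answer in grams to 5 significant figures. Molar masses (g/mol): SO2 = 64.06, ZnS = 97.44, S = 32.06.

Pure S = 281.71 × 0.9137 = 257.398 g.
n(S) = 257.398 / 32.06 = 8.02865 mol.
Step 1 (S:ZnS = 1:1): theoretical n(ZnS) = 8.02865 mol; at 61.10% yield, n(ZnS) = 4.90550 mol.
Step 2 (ZnS:SO2 = 2:2): theoretical n(SO2) = 4.90550 mol, so theoretical mass = 4.90550 × 64.06 = 314.247 g.
At 83.34% yield, actual mass of SO2 = 314.247 × 0.8334 = 261.893 g.

261.89 g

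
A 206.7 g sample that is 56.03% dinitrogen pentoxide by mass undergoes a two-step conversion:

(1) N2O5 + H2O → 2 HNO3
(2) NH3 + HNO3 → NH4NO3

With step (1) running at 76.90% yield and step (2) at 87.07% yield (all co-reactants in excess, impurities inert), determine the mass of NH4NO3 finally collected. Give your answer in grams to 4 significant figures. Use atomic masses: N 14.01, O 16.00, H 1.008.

114.9 g

Pure N2O5 = 206.7 × 0.5603 = 115.81 g.
M(N2O5) = 2(14.01) + 5(16.00) = 108.02 g/mol.
M(NH4NO3) = 2(14.01) + 4(1.008) + 3(16.00) = 80.052 g/mol.
n(N2O5) = 115.81 / 108.02 = 1.0722 mol.
Step 1 (N2O5:HNO3 = 1:2): theoretical n(HNO3) = 2.1443 mol; at 76.90% yield, n(HNO3) = 1.6490 mol.
Step 2 (HNO3:NH4NO3 = 1:1): theoretical n(NH4NO3) = 1.6490 mol, so theoretical mass = 1.6490 × 80.052 = 132.00 g.
At 87.07% yield, actual mass of NH4NO3 = 132.00 × 0.8707 = 114.94 g.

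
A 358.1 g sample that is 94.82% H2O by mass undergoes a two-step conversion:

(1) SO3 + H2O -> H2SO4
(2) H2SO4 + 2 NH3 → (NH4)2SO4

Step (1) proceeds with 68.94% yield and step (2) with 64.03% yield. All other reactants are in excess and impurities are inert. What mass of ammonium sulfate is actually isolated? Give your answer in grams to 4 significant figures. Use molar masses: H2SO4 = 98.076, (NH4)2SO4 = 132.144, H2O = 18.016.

Pure H2O = 358.1 × 0.9482 = 339.55 g.
n(H2O) = 339.55 / 18.016 = 18.847 mol.
Step 1 (H2O:H2SO4 = 1:1): theoretical n(H2SO4) = 18.847 mol; at 68.94% yield, n(H2SO4) = 12.993 mol.
Step 2 (H2SO4:(NH4)2SO4 = 1:1): theoretical n((NH4)2SO4) = 12.993 mol, so theoretical mass = 12.993 × 132.144 = 1717.0 g.
At 64.03% yield, actual mass of (NH4)2SO4 = 1717.0 × 0.6403 = 1099.4 g.

1099 g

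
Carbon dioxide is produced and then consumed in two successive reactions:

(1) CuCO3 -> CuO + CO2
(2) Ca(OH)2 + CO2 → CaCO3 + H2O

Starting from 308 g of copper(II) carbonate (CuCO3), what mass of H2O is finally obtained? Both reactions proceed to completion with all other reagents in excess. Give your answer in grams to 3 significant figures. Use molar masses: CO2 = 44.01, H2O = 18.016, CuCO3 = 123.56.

44.9 g

n(CuCO3) = 308.0 / 123.56 = 2.493 mol.
Step 1 gives a 1:1 ratio of CuCO3 to CO2, so n(CO2) = 2.493 mol.
In step 2 the CO2:H2O ratio is 1:1, so n(H2O) = 2.493 mol.
Mass of H2O = 2.493 × 18.016 = 44.91 g.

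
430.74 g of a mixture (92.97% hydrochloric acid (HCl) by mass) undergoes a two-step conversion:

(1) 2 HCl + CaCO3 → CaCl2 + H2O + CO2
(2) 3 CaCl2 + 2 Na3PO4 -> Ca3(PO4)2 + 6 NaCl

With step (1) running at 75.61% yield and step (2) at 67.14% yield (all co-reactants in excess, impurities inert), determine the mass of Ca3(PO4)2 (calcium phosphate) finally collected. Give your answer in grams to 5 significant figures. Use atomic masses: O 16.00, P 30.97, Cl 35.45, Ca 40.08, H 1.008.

Pure HCl = 430.74 × 0.9297 = 400.459 g.
M(HCl) = 1.008 + 35.45 = 36.458 g/mol.
M(Ca3(PO4)2) = 3(40.08) + 2(30.97) + 8(16.00) = 310.18 g/mol.
n(HCl) = 400.459 / 36.458 = 10.9841 mol.
Step 1 (HCl:CaCl2 = 2:1): theoretical n(CaCl2) = 5.49206 mol; at 75.61% yield, n(CaCl2) = 4.15255 mol.
Step 2 (CaCl2:Ca3(PO4)2 = 3:1): theoretical n(Ca3(PO4)2) = 1.38418 mol, so theoretical mass = 1.38418 × 310.18 = 429.346 g.
At 67.14% yield, actual mass of Ca3(PO4)2 = 429.346 × 0.6714 = 288.263 g.

288.26 g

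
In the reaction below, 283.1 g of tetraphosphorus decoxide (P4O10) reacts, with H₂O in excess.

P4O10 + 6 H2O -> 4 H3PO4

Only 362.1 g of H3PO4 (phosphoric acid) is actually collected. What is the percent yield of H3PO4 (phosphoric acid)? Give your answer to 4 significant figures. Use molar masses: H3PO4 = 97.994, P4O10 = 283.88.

92.63 %

n(P4O10) = 283.10 g / 283.88 g/mol = 0.99725 mol.
From the equation the P4O10:H3PO4 mole ratio is 1:4, so n(H3PO4) = 0.99725 × 4/1 = 3.9890 mol.
Mass of H3PO4 = 3.9890 mol × 97.994 g/mol = 390.90 g.
This is the theoretical yield. Percent yield = 362.1 g / 390.90 g × 100% = 92.633%.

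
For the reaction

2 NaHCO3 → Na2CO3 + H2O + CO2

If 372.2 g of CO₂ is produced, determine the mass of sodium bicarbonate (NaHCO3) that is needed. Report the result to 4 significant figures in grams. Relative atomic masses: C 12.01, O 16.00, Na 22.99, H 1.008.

M(CO2) = 12.01 + 2(16.00) = 44.01 g/mol.
M(NaHCO3) = 22.99 + 1.008 + 12.01 + 3(16.00) = 84.008 g/mol.
n(CO2) = 372.20 g / 44.01 g/mol = 8.4572 mol.
From the equation the CO2:NaHCO3 mole ratio is 1:2, so n(NaHCO3) = 8.4572 × 2/1 = 16.914 mol.
Mass of NaHCO3 = 16.914 mol × 84.008 g/mol = 1420.9 g.

1421 g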